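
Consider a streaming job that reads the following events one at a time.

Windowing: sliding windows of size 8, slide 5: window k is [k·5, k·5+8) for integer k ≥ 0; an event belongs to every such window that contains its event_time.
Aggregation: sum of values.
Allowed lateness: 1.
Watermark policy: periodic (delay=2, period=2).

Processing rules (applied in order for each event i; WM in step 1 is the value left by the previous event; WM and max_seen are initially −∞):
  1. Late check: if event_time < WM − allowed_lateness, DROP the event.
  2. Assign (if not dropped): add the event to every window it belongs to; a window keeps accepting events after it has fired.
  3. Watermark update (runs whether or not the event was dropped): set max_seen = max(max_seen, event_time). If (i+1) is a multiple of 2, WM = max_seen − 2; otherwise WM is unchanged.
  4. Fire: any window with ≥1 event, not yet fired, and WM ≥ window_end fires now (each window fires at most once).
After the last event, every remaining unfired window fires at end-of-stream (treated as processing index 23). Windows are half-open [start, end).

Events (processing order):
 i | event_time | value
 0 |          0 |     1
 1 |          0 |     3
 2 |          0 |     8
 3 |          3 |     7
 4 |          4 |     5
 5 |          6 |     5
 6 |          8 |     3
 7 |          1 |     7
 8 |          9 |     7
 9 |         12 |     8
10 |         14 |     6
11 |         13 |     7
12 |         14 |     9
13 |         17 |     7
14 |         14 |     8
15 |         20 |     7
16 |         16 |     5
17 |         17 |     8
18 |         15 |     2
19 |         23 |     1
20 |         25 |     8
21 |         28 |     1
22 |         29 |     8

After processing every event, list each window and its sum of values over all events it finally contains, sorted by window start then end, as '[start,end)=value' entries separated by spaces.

i=0 t=0 v=1: → [0,8); WM=−∞
i=1 t=0 v=3: → [0,8); WM=-2
i=2 t=0 v=8: → [0,8); WM=-2
i=3 t=3 v=7: → [0,8); WM=1
i=4 t=4 v=5: → [0,8); WM=1
i=5 t=6 v=5: → [5,13),[0,8); WM=4
i=6 t=8 v=3: → [5,13); WM=4
i=7 t=1 v=7: DROP (t<4-1); WM=6
i=8 t=9 v=7: → [5,13); WM=6
i=9 t=12 v=8: → [10,18),[5,13); WM=10; [0,8) fires=29
i=10 t=14 v=6: → [10,18); WM=10
i=11 t=13 v=7: → [10,18); WM=12
i=12 t=14 v=9: → [10,18); WM=12
i=13 t=17 v=7: → [15,23),[10,18); WM=15; [5,13) fires=23
i=14 t=14 v=8: → [10,18); WM=15
i=15 t=20 v=7: → [20,28),[15,23); WM=18; [10,18) fires=45
i=16 t=16 v=5: DROP (t<18-1); WM=18
i=17 t=17 v=8: → [15,23),[10,18); WM=18
i=18 t=15 v=2: DROP (t<18-1); WM=18
i=19 t=23 v=1: → [20,28); WM=21
i=20 t=25 v=8: → [25,33),[20,28); WM=21
i=21 t=28 v=1: → [25,33); WM=26; [15,23) fires=22
i=22 t=29 v=8: → [25,33); WM=26

[0,8)=29 [5,13)=23 [10,18)=53 [15,23)=22 [20,28)=16 [25,33)=17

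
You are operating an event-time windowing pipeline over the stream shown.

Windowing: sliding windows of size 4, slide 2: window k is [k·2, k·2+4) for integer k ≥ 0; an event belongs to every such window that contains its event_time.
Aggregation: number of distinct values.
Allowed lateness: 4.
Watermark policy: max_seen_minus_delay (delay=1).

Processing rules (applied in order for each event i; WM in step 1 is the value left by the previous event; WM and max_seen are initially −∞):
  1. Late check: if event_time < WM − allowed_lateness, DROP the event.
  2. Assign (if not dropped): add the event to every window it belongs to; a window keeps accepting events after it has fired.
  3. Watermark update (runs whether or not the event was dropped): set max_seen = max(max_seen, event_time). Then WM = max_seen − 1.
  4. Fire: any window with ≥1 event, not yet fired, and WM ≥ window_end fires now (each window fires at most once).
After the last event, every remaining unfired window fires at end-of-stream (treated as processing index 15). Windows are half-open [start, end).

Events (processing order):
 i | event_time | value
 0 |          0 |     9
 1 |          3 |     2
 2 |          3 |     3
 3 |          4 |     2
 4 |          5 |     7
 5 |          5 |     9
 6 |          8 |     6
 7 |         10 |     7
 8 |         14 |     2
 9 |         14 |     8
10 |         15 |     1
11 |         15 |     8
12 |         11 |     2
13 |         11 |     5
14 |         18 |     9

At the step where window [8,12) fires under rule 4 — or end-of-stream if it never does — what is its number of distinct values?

2

i=0 t=0 v=9: → [0,4); WM=-1
i=1 t=3 v=2: → [2,6),[0,4); WM=2
i=2 t=3 v=3: → [2,6),[0,4); WM=2
i=3 t=4 v=2: → [4,8),[2,6); WM=3
i=4 t=5 v=7: → [4,8),[2,6); WM=4; [0,4) fires=3
i=5 t=5 v=9: → [4,8),[2,6); WM=4
i=6 t=8 v=6: → [8,12),[6,10); WM=7; [2,6) fires=4
i=7 t=10 v=7: → [10,14),[8,12); WM=9; [4,8) fires=3
i=8 t=14 v=2: → [14,18),[12,16); WM=13; [6,10) fires=1 [8,12) fires=2
i=9 t=14 v=8: → [14,18),[12,16); WM=13
i=10 t=15 v=1: → [14,18),[12,16); WM=14; [10,14) fires=1
i=11 t=15 v=8: → [14,18),[12,16); WM=14
i=12 t=11 v=2: → [10,14),[8,12); WM=14
i=13 t=11 v=5: → [10,14),[8,12); WM=14
i=14 t=18 v=9: → [18,22),[16,20); WM=17; [12,16) fires=3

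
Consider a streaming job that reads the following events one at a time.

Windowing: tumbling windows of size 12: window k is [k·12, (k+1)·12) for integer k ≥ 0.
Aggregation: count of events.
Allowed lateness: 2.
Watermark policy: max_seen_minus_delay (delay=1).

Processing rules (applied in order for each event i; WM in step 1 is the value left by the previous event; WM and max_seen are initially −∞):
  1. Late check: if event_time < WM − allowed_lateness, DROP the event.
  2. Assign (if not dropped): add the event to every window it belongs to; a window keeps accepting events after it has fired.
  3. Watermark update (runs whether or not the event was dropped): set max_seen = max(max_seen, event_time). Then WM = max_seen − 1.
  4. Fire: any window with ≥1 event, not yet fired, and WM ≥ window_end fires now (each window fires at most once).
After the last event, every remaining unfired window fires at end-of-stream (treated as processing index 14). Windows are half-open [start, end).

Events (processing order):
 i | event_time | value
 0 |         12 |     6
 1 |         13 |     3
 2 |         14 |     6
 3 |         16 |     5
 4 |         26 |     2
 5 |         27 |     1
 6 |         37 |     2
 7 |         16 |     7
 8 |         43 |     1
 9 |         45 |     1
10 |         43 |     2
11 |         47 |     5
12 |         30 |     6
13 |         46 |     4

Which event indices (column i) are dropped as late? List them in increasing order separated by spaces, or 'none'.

i=0 t=12 v=6: → [12,24); WM=11
i=1 t=13 v=3: → [12,24); WM=12
i=2 t=14 v=6: → [12,24); WM=13
i=3 t=16 v=5: → [12,24); WM=15
i=4 t=26 v=2: → [24,36); WM=25; [12,24) fires=4
i=5 t=27 v=1: → [24,36); WM=26
i=6 t=37 v=2: → [36,48); WM=36; [24,36) fires=2
i=7 t=16 v=7: DROP (t<36-2); WM=36
i=8 t=43 v=1: → [36,48); WM=42
i=9 t=45 v=1: → [36,48); WM=44
i=10 t=43 v=2: → [36,48); WM=44
i=11 t=47 v=5: → [36,48); WM=46
i=12 t=30 v=6: DROP (t<46-2); WM=46
i=13 t=46 v=4: → [36,48); WM=46

7 12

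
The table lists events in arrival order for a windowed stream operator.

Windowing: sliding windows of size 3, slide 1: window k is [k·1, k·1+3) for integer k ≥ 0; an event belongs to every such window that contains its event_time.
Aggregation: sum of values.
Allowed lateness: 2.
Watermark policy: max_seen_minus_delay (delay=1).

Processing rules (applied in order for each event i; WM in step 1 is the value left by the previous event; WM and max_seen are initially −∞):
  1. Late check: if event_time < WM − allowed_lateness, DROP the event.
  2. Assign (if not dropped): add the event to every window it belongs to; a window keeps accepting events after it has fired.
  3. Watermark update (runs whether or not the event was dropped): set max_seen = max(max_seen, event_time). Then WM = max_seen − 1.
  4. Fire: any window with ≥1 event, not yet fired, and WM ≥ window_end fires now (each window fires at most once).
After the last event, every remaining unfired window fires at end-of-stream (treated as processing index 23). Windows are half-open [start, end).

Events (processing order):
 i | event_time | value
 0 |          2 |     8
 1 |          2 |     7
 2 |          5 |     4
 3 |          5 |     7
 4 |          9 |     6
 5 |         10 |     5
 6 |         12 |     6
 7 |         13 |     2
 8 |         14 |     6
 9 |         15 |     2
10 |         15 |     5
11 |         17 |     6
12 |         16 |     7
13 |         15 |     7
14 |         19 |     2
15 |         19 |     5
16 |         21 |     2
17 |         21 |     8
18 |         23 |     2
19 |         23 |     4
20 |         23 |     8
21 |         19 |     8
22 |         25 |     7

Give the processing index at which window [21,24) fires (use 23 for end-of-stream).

i=0 t=2 v=8: → [2,5),[1,4),[0,3); WM=1
i=1 t=2 v=7: → [2,5),[1,4),[0,3); WM=1
i=2 t=5 v=4: → [5,8),[4,7),[3,6); WM=4; [0,3) fires=15 [1,4) fires=15
i=3 t=5 v=7: → [5,8),[4,7),[3,6); WM=4
i=4 t=9 v=6: → [9,12),[8,11),[7,10); WM=8; [2,5) fires=15 [3,6) fires=11 [4,7) fires=11 [5,8) fires=11
i=5 t=10 v=5: → [10,13),[9,12),[8,11); WM=9
i=6 t=12 v=6: → [12,15),[11,14),[10,13); WM=11; [7,10) fires=6 [8,11) fires=11
i=7 t=13 v=2: → [13,16),[12,15),[11,14); WM=12; [9,12) fires=11
i=8 t=14 v=6: → [14,17),[13,16),[12,15); WM=13; [10,13) fires=11
i=9 t=15 v=2: → [15,18),[14,17),[13,16); WM=14; [11,14) fires=8
i=10 t=15 v=5: → [15,18),[14,17),[13,16); WM=14
i=11 t=17 v=6: → [17,20),[16,19),[15,18); WM=16; [12,15) fires=14 [13,16) fires=15
i=12 t=16 v=7: → [16,19),[15,18),[14,17); WM=16
i=13 t=15 v=7: → [15,18),[14,17),[13,16); WM=16
i=14 t=19 v=2: → [19,22),[18,21),[17,20); WM=18; [14,17) fires=27 [15,18) fires=27
i=15 t=19 v=5: → [19,22),[18,21),[17,20); WM=18
i=16 t=21 v=2: → [21,24),[20,23),[19,22); WM=20; [16,19) fires=13 [17,20) fires=13
i=17 t=21 v=8: → [21,24),[20,23),[19,22); WM=20
i=18 t=23 v=2: → [23,26),[22,25),[21,24); WM=22; [18,21) fires=7 [19,22) fires=17
i=19 t=23 v=4: → [23,26),[22,25),[21,24); WM=22
i=20 t=23 v=8: → [23,26),[22,25),[21,24); WM=22
i=21 t=19 v=8: DROP (t<22-2); WM=22
i=22 t=25 v=7: → [25,28),[24,27),[23,26); WM=24; [20,23) fires=10 [21,24) fires=24

22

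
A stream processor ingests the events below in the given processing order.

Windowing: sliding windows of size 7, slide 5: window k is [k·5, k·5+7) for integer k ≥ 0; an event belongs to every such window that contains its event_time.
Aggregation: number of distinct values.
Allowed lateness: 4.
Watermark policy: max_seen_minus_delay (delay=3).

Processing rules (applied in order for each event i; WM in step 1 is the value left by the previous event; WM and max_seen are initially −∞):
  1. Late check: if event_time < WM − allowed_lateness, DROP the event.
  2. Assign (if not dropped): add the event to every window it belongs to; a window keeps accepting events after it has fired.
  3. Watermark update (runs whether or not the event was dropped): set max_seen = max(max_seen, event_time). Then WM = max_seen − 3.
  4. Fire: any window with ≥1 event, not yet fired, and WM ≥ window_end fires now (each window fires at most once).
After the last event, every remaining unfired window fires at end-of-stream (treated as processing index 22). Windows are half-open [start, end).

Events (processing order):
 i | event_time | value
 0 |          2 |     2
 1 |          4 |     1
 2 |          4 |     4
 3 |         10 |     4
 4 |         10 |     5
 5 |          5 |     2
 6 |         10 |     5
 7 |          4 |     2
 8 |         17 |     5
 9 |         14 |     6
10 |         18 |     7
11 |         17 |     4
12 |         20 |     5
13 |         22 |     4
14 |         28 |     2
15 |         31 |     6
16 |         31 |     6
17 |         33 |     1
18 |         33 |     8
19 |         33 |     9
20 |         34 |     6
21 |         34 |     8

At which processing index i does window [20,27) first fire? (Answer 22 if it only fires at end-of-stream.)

i=0 t=2 v=2: → [0,7); WM=-1
i=1 t=4 v=1: → [0,7); WM=1
i=2 t=4 v=4: → [0,7); WM=1
i=3 t=10 v=4: → [10,17),[5,12); WM=7; [0,7) fires=3
i=4 t=10 v=5: → [10,17),[5,12); WM=7
i=5 t=5 v=2: → [5,12),[0,7); WM=7
i=6 t=10 v=5: → [10,17),[5,12); WM=7
i=7 t=4 v=2: → [0,7); WM=7
i=8 t=17 v=5: → [15,22); WM=14; [5,12) fires=3
i=9 t=14 v=6: → [10,17); WM=14
i=10 t=18 v=7: → [15,22); WM=15
i=11 t=17 v=4: → [15,22); WM=15
i=12 t=20 v=5: → [20,27),[15,22); WM=17; [10,17) fires=3
i=13 t=22 v=4: → [20,27); WM=19
i=14 t=28 v=2: → [25,32); WM=25; [15,22) fires=3
i=15 t=31 v=6: → [30,37),[25,32); WM=28; [20,27) fires=2
i=16 t=31 v=6: → [30,37),[25,32); WM=28
i=17 t=33 v=1: → [30,37); WM=30
i=18 t=33 v=8: → [30,37); WM=30
i=19 t=33 v=9: → [30,37); WM=30
i=20 t=34 v=6: → [30,37); WM=31
i=21 t=34 v=8: → [30,37); WM=31

15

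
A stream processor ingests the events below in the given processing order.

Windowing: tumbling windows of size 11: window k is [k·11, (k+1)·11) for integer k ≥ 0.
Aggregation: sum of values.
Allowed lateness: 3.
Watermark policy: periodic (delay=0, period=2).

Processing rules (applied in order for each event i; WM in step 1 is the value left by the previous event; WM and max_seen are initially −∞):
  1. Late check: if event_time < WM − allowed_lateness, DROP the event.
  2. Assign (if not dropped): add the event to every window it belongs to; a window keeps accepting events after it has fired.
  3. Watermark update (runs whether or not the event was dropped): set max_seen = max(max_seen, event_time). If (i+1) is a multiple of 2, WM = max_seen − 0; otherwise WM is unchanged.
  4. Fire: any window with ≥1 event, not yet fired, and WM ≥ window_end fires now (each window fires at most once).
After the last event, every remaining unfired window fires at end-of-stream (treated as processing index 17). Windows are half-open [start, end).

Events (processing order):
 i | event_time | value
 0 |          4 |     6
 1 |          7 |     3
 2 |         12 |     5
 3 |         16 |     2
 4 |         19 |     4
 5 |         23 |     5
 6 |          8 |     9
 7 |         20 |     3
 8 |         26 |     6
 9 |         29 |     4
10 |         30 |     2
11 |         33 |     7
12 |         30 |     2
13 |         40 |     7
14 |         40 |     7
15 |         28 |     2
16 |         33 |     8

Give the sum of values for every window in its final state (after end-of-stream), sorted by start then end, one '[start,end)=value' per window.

i=0 t=4 v=6: → [0,11); WM=−∞
i=1 t=7 v=3: → [0,11); WM=7
i=2 t=12 v=5: → [11,22); WM=7
i=3 t=16 v=2: → [11,22); WM=16; [0,11) fires=9
i=4 t=19 v=4: → [11,22); WM=16
i=5 t=23 v=5: → [22,33); WM=23; [11,22) fires=11
i=6 t=8 v=9: DROP (t<23-3); WM=23
i=7 t=20 v=3: → [11,22); WM=23
i=8 t=26 v=6: → [22,33); WM=23
i=9 t=29 v=4: → [22,33); WM=29
i=10 t=30 v=2: → [22,33); WM=29
i=11 t=33 v=7: → [33,44); WM=33; [22,33) fires=17
i=12 t=30 v=2: → [22,33); WM=33
i=13 t=40 v=7: → [33,44); WM=40
i=14 t=40 v=7: → [33,44); WM=40
i=15 t=28 v=2: DROP (t<40-3); WM=40
i=16 t=33 v=8: DROP (t<40-3); WM=40

[0,11)=9 [11,22)=14 [22,33)=19 [33,44)=21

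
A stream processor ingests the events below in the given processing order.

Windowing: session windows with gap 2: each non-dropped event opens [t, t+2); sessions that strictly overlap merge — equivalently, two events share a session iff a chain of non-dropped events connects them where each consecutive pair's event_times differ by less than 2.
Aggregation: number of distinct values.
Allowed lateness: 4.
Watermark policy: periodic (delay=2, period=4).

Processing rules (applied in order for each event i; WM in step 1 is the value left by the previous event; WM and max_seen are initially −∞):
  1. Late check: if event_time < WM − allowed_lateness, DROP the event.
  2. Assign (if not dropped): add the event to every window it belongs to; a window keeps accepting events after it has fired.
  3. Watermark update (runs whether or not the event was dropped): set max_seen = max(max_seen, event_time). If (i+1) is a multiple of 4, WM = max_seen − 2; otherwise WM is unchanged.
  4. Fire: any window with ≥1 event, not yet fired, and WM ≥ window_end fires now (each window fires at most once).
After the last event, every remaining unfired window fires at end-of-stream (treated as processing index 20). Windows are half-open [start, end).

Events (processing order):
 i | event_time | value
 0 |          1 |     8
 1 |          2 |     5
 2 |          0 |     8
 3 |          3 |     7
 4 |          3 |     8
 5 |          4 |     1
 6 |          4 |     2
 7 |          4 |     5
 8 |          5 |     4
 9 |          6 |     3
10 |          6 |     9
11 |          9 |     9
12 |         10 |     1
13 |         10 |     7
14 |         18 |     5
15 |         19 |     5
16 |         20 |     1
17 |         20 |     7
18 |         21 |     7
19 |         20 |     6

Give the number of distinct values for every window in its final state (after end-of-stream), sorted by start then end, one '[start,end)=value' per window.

i=0 t=1 v=8: → [1,3); WM=−∞
i=1 t=2 v=5: → [1,4); WM=−∞
i=2 t=0 v=8: → [0,4); WM=−∞
i=3 t=3 v=7: → [0,5); WM=1
i=4 t=3 v=8: → [0,5); WM=1
i=5 t=4 v=1: → [0,6); WM=1
i=6 t=4 v=2: → [0,6); WM=1
i=7 t=4 v=5: → [0,6); WM=2
i=8 t=5 v=4: → [0,7); WM=2
i=9 t=6 v=3: → [0,8); WM=2
i=10 t=6 v=9: → [0,8); WM=2
i=11 t=9 v=9: → [9,11); WM=7
i=12 t=10 v=1: → [9,12); WM=7
i=13 t=10 v=7: → [9,12); WM=7
i=14 t=18 v=5: → [18,20); WM=7
i=15 t=19 v=5: → [18,21); WM=17
i=16 t=20 v=1: → [18,22); WM=17
i=17 t=20 v=7: → [18,22); WM=17
i=18 t=21 v=7: → [18,23); WM=17
i=19 t=20 v=6: → [18,23); WM=19

[0,8)=8 [9,12)=3 [18,23)=4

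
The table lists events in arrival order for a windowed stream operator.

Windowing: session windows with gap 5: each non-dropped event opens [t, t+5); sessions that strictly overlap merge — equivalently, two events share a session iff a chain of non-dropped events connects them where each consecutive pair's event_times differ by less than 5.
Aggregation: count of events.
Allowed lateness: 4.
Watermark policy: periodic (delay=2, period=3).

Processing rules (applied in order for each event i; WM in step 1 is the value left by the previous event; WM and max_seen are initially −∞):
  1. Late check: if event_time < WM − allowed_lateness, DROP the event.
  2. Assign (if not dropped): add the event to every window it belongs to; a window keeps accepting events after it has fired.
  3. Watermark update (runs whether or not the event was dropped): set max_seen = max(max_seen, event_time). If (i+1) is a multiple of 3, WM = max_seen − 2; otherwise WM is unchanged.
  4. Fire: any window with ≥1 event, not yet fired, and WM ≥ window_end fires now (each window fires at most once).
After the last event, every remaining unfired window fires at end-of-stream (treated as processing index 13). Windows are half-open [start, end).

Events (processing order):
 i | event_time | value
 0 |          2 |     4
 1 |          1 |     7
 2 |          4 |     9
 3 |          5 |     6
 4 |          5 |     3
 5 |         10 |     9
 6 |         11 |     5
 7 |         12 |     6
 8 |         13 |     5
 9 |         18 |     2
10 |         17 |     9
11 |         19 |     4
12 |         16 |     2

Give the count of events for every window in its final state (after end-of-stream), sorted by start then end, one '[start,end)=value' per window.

i=0 t=2 v=4: → [2,7); WM=−∞
i=1 t=1 v=7: → [1,7); WM=−∞
i=2 t=4 v=9: → [1,9); WM=2
i=3 t=5 v=6: → [1,10); WM=2
i=4 t=5 v=3: → [1,10); WM=2
i=5 t=10 v=9: → [10,15); WM=8
i=6 t=11 v=5: → [10,16); WM=8
i=7 t=12 v=6: → [10,17); WM=8
i=8 t=13 v=5: → [10,18); WM=11
i=9 t=18 v=2: → [18,23); WM=11
i=10 t=17 v=9: → [10,23); WM=11
i=11 t=19 v=4: → [10,24); WM=17
i=12 t=16 v=2: → [10,24); WM=17

[1,10)=5 [10,24)=8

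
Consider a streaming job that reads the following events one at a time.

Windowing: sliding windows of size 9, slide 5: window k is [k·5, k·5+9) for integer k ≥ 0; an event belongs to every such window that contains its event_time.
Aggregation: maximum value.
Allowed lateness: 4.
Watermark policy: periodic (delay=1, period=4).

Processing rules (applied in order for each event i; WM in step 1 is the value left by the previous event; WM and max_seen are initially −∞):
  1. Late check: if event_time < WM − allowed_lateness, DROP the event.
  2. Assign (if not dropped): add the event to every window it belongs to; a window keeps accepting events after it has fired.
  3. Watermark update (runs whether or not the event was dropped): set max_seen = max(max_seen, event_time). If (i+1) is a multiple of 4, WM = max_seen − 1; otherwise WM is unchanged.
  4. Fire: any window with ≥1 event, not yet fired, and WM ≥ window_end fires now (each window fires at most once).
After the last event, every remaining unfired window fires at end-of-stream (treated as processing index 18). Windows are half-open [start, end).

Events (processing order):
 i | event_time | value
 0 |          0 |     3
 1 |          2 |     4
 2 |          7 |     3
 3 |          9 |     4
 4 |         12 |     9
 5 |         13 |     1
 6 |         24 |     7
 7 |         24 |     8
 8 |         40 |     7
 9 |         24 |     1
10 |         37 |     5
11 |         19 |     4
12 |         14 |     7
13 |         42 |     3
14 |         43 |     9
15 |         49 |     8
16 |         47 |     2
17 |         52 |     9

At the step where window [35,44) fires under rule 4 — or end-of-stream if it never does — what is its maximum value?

i=0 t=0 v=3: → [0,9); WM=−∞
i=1 t=2 v=4: → [0,9); WM=−∞
i=2 t=7 v=3: → [5,14),[0,9); WM=−∞
i=3 t=9 v=4: → [5,14); WM=8
i=4 t=12 v=9: → [10,19),[5,14); WM=8
i=5 t=13 v=1: → [10,19),[5,14); WM=8
i=6 t=24 v=7: → [20,29); WM=8
i=7 t=24 v=8: → [20,29); WM=23; [0,9) fires=4 [5,14) fires=9 [10,19) fires=9
i=8 t=40 v=7: → [40,49),[35,44); WM=23
i=9 t=24 v=1: → [20,29); WM=23
i=10 t=37 v=5: → [35,44),[30,39); WM=23
i=11 t=19 v=4: → [15,24); WM=39; [15,24) fires=4 [20,29) fires=8 [30,39) fires=5
i=12 t=14 v=7: DROP (t<39-4); WM=39
i=13 t=42 v=3: → [40,49),[35,44); WM=39
i=14 t=43 v=9: → [40,49),[35,44); WM=39
i=15 t=49 v=8: → [45,54); WM=48; [35,44) fires=9
i=16 t=47 v=2: → [45,54),[40,49); WM=48
i=17 t=52 v=9: → [50,59),[45,54); WM=48

9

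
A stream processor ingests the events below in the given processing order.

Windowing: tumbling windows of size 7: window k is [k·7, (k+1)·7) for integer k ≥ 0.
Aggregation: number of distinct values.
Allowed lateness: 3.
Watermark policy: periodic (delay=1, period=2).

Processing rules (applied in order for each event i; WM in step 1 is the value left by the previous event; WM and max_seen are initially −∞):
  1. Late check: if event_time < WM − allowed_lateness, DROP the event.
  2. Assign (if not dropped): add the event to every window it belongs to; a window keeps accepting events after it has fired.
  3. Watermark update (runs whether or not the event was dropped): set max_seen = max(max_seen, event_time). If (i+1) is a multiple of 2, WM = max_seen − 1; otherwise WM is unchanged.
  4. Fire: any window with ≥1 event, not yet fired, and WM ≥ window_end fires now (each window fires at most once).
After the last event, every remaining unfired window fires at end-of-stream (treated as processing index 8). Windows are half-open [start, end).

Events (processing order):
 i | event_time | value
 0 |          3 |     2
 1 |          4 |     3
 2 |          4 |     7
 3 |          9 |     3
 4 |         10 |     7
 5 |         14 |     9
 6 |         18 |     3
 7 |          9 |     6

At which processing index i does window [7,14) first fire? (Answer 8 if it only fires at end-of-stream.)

7

i=0 t=3 v=2: → [0,7); WM=−∞
i=1 t=4 v=3: → [0,7); WM=3
i=2 t=4 v=7: → [0,7); WM=3
i=3 t=9 v=3: → [7,14); WM=8; [0,7) fires=3
i=4 t=10 v=7: → [7,14); WM=8
i=5 t=14 v=9: → [14,21); WM=13
i=6 t=18 v=3: → [14,21); WM=13
i=7 t=9 v=6: DROP (t<13-3); WM=17; [7,14) fires=2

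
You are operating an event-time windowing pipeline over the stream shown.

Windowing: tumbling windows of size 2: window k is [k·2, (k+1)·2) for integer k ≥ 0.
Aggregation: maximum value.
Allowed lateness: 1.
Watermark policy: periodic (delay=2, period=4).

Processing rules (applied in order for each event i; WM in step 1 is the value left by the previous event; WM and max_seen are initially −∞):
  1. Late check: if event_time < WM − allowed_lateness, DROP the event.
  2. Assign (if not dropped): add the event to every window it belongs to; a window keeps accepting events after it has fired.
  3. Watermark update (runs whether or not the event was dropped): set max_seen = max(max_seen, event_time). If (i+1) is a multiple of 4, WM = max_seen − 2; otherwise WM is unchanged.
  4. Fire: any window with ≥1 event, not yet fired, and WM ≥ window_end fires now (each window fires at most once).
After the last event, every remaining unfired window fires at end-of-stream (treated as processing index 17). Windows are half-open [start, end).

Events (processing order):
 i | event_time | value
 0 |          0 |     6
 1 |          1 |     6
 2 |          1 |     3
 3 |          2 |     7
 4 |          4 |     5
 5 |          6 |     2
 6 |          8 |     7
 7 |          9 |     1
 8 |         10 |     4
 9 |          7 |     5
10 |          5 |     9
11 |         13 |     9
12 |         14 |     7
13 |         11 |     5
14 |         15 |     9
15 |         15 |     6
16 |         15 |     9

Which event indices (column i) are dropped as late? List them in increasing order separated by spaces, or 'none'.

i=0 t=0 v=6: → [0,2); WM=−∞
i=1 t=1 v=6: → [0,2); WM=−∞
i=2 t=1 v=3: → [0,2); WM=−∞
i=3 t=2 v=7: → [2,4); WM=0
i=4 t=4 v=5: → [4,6); WM=0
i=5 t=6 v=2: → [6,8); WM=0
i=6 t=8 v=7: → [8,10); WM=0
i=7 t=9 v=1: → [8,10); WM=7; [0,2) fires=6 [2,4) fires=7 [4,6) fires=5
i=8 t=10 v=4: → [10,12); WM=7
i=9 t=7 v=5: → [6,8); WM=7
i=10 t=5 v=9: DROP (t<7-1); WM=7
i=11 t=13 v=9: → [12,14); WM=11; [6,8) fires=5 [8,10) fires=7
i=12 t=14 v=7: → [14,16); WM=11
i=13 t=11 v=5: → [10,12); WM=11
i=14 t=15 v=9: → [14,16); WM=11
i=15 t=15 v=6: → [14,16); WM=13; [10,12) fires=5
i=16 t=15 v=9: → [14,16); WM=13

10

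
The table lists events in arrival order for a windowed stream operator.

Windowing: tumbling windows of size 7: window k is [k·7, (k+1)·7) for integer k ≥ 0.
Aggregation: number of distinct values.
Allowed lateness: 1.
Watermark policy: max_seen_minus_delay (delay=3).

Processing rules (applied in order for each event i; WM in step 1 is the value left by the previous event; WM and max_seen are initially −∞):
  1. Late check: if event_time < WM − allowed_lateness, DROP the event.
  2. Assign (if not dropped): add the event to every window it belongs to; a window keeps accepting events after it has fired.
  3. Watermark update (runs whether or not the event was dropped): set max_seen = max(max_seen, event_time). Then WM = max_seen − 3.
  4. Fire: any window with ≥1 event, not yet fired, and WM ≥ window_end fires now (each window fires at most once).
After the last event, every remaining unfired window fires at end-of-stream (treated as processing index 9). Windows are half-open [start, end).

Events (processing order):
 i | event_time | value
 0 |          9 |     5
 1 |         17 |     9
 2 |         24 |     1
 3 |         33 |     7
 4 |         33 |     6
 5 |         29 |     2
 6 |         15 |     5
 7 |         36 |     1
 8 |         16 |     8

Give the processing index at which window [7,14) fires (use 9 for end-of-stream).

i=0 t=9 v=5: → [7,14); WM=6
i=1 t=17 v=9: → [14,21); WM=14; [7,14) fires=1
i=2 t=24 v=1: → [21,28); WM=21; [14,21) fires=1
i=3 t=33 v=7: → [28,35); WM=30; [21,28) fires=1
i=4 t=33 v=6: → [28,35); WM=30
i=5 t=29 v=2: → [28,35); WM=30
i=6 t=15 v=5: DROP (t<30-1); WM=30
i=7 t=36 v=1: → [35,42); WM=33
i=8 t=16 v=8: DROP (t<33-1); WM=33

1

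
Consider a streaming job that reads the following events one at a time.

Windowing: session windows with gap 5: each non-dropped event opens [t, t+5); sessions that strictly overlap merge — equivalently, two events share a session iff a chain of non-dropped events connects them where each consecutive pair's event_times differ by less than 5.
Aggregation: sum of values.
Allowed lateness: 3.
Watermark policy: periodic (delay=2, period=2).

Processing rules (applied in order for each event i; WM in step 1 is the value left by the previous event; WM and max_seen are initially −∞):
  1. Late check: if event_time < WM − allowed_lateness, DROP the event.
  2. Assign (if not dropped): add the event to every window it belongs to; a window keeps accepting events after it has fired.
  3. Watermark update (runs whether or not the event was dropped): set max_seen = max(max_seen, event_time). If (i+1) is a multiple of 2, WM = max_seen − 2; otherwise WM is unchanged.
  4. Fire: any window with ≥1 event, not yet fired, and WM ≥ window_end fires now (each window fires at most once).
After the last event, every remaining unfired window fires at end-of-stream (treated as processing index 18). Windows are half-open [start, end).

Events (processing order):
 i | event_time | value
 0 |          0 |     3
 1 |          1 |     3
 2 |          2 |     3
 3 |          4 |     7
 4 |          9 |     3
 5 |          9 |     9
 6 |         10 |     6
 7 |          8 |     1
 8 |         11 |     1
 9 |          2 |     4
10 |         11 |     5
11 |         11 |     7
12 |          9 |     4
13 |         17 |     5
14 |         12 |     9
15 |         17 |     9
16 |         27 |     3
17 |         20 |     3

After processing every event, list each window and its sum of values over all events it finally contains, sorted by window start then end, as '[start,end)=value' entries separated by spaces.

i=0 t=0 v=3: → [0,5); WM=−∞
i=1 t=1 v=3: → [0,6); WM=-1
i=2 t=2 v=3: → [0,7); WM=-1
i=3 t=4 v=7: → [0,9); WM=2
i=4 t=9 v=3: → [9,14); WM=2
i=5 t=9 v=9: → [9,14); WM=7
i=6 t=10 v=6: → [9,15); WM=7
i=7 t=8 v=1: → [0,15); WM=8
i=8 t=11 v=1: → [0,16); WM=8
i=9 t=2 v=4: DROP (t<8-3); WM=9
i=10 t=11 v=5: → [0,16); WM=9
i=11 t=11 v=7: → [0,16); WM=9
i=12 t=9 v=4: → [0,16); WM=9
i=13 t=17 v=5: → [17,22); WM=15
i=14 t=12 v=9: → [0,17); WM=15
i=15 t=17 v=9: → [17,22); WM=15
i=16 t=27 v=3: → [27,32); WM=15
i=17 t=20 v=3: → [17,25); WM=25

[0,17)=61 [17,25)=17 [27,32)=3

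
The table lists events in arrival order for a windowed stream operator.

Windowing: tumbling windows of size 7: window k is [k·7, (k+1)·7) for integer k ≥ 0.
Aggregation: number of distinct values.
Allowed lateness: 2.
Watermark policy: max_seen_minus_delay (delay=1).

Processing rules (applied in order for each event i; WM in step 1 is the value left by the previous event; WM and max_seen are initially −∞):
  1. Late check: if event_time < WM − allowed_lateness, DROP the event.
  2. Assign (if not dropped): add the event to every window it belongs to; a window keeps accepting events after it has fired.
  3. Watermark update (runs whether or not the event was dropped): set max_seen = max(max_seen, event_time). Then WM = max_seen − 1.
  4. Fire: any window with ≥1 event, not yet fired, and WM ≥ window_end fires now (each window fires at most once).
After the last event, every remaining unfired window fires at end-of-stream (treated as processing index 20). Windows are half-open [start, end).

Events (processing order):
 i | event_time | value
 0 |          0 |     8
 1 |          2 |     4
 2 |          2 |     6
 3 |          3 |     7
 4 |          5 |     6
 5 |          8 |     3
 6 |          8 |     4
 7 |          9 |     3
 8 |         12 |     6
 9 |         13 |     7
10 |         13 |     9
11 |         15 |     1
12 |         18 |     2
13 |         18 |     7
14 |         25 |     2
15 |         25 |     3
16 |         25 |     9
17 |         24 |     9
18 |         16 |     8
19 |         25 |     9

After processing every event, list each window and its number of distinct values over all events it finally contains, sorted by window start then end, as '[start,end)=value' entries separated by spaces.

i=0 t=0 v=8: → [0,7); WM=-1
i=1 t=2 v=4: → [0,7); WM=1
i=2 t=2 v=6: → [0,7); WM=1
i=3 t=3 v=7: → [0,7); WM=2
i=4 t=5 v=6: → [0,7); WM=4
i=5 t=8 v=3: → [7,14); WM=7; [0,7) fires=4
i=6 t=8 v=4: → [7,14); WM=7
i=7 t=9 v=3: → [7,14); WM=8
i=8 t=12 v=6: → [7,14); WM=11
i=9 t=13 v=7: → [7,14); WM=12
i=10 t=13 v=9: → [7,14); WM=12
i=11 t=15 v=1: → [14,21); WM=14; [7,14) fires=5
i=12 t=18 v=2: → [14,21); WM=17
i=13 t=18 v=7: → [14,21); WM=17
i=14 t=25 v=2: → [21,28); WM=24; [14,21) fires=3
i=15 t=25 v=3: → [21,28); WM=24
i=16 t=25 v=9: → [21,28); WM=24
i=17 t=24 v=9: → [21,28); WM=24
i=18 t=16 v=8: DROP (t<24-2); WM=24
i=19 t=25 v=9: → [21,28); WM=24

[0,7)=4 [7,14)=5 [14,21)=3 [21,28)=3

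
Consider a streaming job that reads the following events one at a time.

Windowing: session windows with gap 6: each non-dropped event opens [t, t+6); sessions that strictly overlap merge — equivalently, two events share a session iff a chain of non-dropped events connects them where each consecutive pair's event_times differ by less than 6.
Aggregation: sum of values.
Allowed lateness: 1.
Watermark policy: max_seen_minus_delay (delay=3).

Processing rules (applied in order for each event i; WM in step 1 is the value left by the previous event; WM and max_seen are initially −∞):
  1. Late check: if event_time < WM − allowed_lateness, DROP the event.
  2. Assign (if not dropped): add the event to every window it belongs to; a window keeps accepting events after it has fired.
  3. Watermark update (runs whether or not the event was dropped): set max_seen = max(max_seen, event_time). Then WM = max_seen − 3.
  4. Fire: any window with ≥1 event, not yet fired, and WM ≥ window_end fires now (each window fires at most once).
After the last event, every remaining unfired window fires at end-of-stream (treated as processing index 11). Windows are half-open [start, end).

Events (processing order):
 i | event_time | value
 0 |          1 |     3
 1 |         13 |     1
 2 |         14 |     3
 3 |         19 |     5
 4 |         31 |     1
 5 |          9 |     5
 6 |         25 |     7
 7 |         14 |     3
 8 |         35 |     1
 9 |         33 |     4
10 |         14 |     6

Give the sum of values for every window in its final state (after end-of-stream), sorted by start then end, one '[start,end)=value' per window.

[1,7)=3 [13,25)=9 [31,41)=6

i=0 t=1 v=3: → [1,7); WM=-2
i=1 t=13 v=1: → [13,19); WM=10
i=2 t=14 v=3: → [13,20); WM=11
i=3 t=19 v=5: → [13,25); WM=16
i=4 t=31 v=1: → [31,37); WM=28
i=5 t=9 v=5: DROP (t<28-1); WM=28
i=6 t=25 v=7: DROP (t<28-1); WM=28
i=7 t=14 v=3: DROP (t<28-1); WM=28
i=8 t=35 v=1: → [31,41); WM=32
i=9 t=33 v=4: → [31,41); WM=32
i=10 t=14 v=6: DROP (t<32-1); WM=32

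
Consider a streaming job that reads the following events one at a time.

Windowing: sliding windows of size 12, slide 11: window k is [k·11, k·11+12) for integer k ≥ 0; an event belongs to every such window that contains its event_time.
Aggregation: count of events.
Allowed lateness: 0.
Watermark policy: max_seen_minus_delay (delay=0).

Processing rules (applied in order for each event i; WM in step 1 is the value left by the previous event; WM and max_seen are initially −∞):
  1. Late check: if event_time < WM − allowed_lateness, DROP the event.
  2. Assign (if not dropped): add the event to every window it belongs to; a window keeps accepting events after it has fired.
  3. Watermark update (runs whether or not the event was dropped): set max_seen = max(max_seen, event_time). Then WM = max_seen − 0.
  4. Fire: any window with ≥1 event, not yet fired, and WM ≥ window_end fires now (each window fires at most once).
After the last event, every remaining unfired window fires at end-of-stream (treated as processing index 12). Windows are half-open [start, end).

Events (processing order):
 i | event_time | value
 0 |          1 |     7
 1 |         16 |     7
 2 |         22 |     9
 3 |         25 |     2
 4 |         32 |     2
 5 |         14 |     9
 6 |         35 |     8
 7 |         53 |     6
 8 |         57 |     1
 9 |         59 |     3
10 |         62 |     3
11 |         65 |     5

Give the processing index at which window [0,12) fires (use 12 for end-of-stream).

1

i=0 t=1 v=7: → [0,12); WM=1
i=1 t=16 v=7: → [11,23); WM=16; [0,12) fires=1
i=2 t=22 v=9: → [22,34),[11,23); WM=22
i=3 t=25 v=2: → [22,34); WM=25; [11,23) fires=2
i=4 t=32 v=2: → [22,34); WM=32
i=5 t=14 v=9: DROP (t<32-0); WM=32
i=6 t=35 v=8: → [33,45); WM=35; [22,34) fires=3
i=7 t=53 v=6: → [44,56); WM=53; [33,45) fires=1
i=8 t=57 v=1: → [55,67); WM=57; [44,56) fires=1
i=9 t=59 v=3: → [55,67); WM=59
i=10 t=62 v=3: → [55,67); WM=62
i=11 t=65 v=5: → [55,67); WM=65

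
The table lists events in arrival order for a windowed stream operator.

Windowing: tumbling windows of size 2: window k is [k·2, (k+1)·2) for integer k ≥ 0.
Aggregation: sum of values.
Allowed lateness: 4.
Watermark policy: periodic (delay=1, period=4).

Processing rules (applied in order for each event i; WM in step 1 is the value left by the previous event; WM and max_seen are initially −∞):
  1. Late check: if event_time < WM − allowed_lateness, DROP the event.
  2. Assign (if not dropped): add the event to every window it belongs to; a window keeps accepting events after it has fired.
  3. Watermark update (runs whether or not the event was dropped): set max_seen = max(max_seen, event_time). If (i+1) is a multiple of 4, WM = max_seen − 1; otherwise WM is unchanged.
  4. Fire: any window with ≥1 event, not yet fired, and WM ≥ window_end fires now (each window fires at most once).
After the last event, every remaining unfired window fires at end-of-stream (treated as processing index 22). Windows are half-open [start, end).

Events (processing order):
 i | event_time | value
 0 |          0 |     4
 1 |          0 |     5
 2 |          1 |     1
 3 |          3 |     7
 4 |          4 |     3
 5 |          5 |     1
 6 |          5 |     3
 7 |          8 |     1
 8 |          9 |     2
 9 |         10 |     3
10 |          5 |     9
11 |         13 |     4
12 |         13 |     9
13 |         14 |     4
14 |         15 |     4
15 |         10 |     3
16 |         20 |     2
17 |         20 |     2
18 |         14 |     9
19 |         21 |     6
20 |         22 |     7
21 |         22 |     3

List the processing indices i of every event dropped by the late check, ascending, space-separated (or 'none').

i=0 t=0 v=4: → [0,2); WM=−∞
i=1 t=0 v=5: → [0,2); WM=−∞
i=2 t=1 v=1: → [0,2); WM=−∞
i=3 t=3 v=7: → [2,4); WM=2; [0,2) fires=10
i=4 t=4 v=3: → [4,6); WM=2
i=5 t=5 v=1: → [4,6); WM=2
i=6 t=5 v=3: → [4,6); WM=2
i=7 t=8 v=1: → [8,10); WM=7; [2,4) fires=7 [4,6) fires=7
i=8 t=9 v=2: → [8,10); WM=7
i=9 t=10 v=3: → [10,12); WM=7
i=10 t=5 v=9: → [4,6); WM=7
i=11 t=13 v=4: → [12,14); WM=12; [8,10) fires=3 [10,12) fires=3
i=12 t=13 v=9: → [12,14); WM=12
i=13 t=14 v=4: → [14,16); WM=12
i=14 t=15 v=4: → [14,16); WM=12
i=15 t=10 v=3: → [10,12); WM=14; [12,14) fires=13
i=16 t=20 v=2: → [20,22); WM=14
i=17 t=20 v=2: → [20,22); WM=14
i=18 t=14 v=9: → [14,16); WM=14
i=19 t=21 v=6: → [20,22); WM=20; [14,16) fires=17
i=20 t=22 v=7: → [22,24); WM=20
i=21 t=22 v=3: → [22,24); WM=20

none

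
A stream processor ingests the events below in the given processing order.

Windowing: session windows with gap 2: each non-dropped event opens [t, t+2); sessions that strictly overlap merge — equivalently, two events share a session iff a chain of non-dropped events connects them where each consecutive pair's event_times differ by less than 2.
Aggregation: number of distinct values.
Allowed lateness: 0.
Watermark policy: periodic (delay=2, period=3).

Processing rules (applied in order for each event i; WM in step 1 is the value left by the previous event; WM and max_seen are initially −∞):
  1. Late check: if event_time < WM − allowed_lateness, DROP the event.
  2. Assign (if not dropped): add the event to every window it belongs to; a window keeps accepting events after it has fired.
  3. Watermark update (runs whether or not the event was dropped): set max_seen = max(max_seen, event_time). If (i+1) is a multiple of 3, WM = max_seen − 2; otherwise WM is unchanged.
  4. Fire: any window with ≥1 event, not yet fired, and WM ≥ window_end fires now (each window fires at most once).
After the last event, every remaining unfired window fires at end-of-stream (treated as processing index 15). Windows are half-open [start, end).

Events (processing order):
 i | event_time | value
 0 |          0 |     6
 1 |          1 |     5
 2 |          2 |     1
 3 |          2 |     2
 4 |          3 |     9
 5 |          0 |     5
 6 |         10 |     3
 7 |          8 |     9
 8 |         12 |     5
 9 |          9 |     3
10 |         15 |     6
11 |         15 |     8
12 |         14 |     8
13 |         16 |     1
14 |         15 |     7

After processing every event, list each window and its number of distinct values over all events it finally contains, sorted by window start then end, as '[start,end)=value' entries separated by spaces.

[0,5)=5 [8,10)=1 [10,12)=1 [12,14)=1 [14,18)=4

i=0 t=0 v=6: → [0,2); WM=−∞
i=1 t=1 v=5: → [0,3); WM=−∞
i=2 t=2 v=1: → [0,4); WM=0
i=3 t=2 v=2: → [0,4); WM=0
i=4 t=3 v=9: → [0,5); WM=0
i=5 t=0 v=5: → [0,5); WM=1
i=6 t=10 v=3: → [10,12); WM=1
i=7 t=8 v=9: → [8,10); WM=1
i=8 t=12 v=5: → [12,14); WM=10
i=9 t=9 v=3: DROP (t<10-0); WM=10
i=10 t=15 v=6: → [15,17); WM=10
i=11 t=15 v=8: → [15,17); WM=13
i=12 t=14 v=8: → [14,17); WM=13
i=13 t=16 v=1: → [14,18); WM=13
i=14 t=15 v=7: → [14,18); WM=14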